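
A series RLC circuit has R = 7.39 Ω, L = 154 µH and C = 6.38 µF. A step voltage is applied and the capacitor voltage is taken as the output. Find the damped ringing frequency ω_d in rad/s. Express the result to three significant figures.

For a series RLC circuit (capacitor voltage as output), ω_n = 1/√(LC) = 1/√(154 µH · 6.38 µF) = 31900 rad/s.
ζ = (R/2)·√(C/L) = (7.39/2)·√(6.38 µF/154 µH) = 0.752.
The damped frequency ω_d = ω_n√(1−ζ²) = 21000 rad/s.

ω_d ≈ 21000 rad/s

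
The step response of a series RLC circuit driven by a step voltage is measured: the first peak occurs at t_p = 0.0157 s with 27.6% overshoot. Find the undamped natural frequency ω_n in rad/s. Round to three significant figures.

ω_n ≈ 216 rad/s

The overshoot fixes ζ = −ln(OS)/√(π²+ln²(OS)) = 0.379.
t_p = π/ω_d ⇒ ω_d = 200 rad/s; then ω_n = ω_d/√(1−ζ²) = 216 rad/s.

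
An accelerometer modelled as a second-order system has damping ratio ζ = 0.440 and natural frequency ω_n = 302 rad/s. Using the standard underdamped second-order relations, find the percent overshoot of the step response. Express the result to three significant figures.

%OS ≈ 21.5%

For an underdamped second-order system, %OS = 100·exp(−πζ/√(1−ζ²)).
πζ/√(1−ζ²) = π·0.440/√(1−0.194) = 1.539, so %OS = 100·e^(−1.539) = 21.5%.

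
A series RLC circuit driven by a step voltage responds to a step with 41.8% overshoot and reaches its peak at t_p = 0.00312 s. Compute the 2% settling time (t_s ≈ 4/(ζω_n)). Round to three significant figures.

The overshoot fixes ζ = −ln(OS)/√(π²+ln²(OS)) = 0.268.
t_p = π/ω_d ⇒ ω_d = 1010 rad/s; then ω_n = ω_d/√(1−ζ²) = 1050 rad/s.
t_s ≈ 4/(ζω_n) = 4/(0.268·1050) = 0.0143 s.

t_s ≈ 0.0143 s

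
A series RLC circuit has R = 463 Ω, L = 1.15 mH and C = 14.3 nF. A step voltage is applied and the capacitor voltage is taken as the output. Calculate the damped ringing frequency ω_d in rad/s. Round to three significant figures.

For a series RLC circuit (capacitor voltage as output), ω_n = 1/√(LC) = 1/√(1.15 mH · 14.3 nF) = 247000 rad/s.
ζ = (R/2)·√(C/L) = (463/2)·√(14.3 nF/1.15 mH) = 0.816.
ω_d = ω_n√(1−ζ²) = 142000 rad/s.

ω_d ≈ 142000 rad/s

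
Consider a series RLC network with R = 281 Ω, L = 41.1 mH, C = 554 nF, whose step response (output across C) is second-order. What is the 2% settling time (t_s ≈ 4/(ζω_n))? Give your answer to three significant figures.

For a series RLC circuit (capacitor voltage as output), ω_n = 1/√(LC) = 1/√(41.1 mH · 554 nF) = 6630 rad/s.
ζ = (R/2)·√(C/L) = (281/2)·√(554 nF/41.1 mH) = 0.516.
t_s ≈ 4/(ζω_n) = 0.00117 s.

t_s ≈ 0.00117 s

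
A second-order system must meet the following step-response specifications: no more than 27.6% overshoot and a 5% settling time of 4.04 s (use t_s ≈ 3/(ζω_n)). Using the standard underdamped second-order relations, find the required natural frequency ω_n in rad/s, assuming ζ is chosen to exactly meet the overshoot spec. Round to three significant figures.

ω_n ≈ 1.96 rad/s

ζ = −ln(OS)/√(π² + (ln OS)²). With OS = 0.276, ln OS = −1.287 and ζ = 1.287/3.395 = 0.379.
Then ω_n = 3/(ζ t_s) = 3/(0.379 × 4.04) = 1.96 rad/s.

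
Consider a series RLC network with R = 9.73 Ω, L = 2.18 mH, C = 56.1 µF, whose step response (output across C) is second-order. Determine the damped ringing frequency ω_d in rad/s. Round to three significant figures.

ω_d ≈ 1790 rad/s

For a series RLC circuit (capacitor voltage as output), ω_n = 1/√(LC) = 1/√(2.18 mH · 56.1 µF) = 2860 rad/s.
ζ = (R/2)·√(C/L) = (9.73/2)·√(56.1 µF/2.18 mH) = 0.780.
ω_d = 2860·√(1 − 0.780²) = 1790 rad/s.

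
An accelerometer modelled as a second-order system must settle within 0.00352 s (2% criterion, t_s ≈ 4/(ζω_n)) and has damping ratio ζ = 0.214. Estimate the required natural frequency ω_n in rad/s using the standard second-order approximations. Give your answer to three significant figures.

ω_n ≈ 5310 rad/s

Rearranging t_s ≈ 4/(ζω_n) gives ω_n = 4/(ζ·t_s) = 4/(0.214 × 0.00352) = 5310 rad/s.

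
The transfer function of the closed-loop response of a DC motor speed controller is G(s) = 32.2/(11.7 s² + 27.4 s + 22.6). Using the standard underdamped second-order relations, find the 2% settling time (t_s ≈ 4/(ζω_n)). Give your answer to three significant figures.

Dividing through by 11.7: denominator becomes s² + 2.342 s + 1.932.
So ω_n = √1.932 = 1.39 rad/s and ζ = 2.342/(2·1.39) = 0.843.
t_s ≈ 4/(ζω_n) = 3.42 s.

t_s ≈ 3.42 s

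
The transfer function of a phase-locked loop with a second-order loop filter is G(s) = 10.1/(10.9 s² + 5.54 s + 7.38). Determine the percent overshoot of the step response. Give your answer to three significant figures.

Dividing through by 10.9: denominator becomes s² + 0.5083 s + 0.6771.
So ω_n = √0.6771 = 0.823 rad/s and ζ = 0.5083/(2·0.823) = 0.309.
%OS = 100 e^{−πζ/√(1−ζ²)} with ζ = 0.309 gives 36.1%.

%OS ≈ 36.1%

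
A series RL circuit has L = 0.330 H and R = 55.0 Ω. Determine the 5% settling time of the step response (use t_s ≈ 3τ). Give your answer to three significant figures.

t_s ≈ 0.0180 s

τ = L/R = 0.330/55.0 = 0.00600 s.
t_s ≈ 3τ = 0.0180 s.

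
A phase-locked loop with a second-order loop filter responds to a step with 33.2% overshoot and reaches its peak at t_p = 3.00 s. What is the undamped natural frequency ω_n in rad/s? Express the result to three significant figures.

ω_n ≈ 1.11 rad/s

From the overshoot, ζ = −ln(OS)/√(π²+ln²(OS)) = 0.331.
t_p = π/ω_d ⇒ ω_d = 1.05 rad/s; then ω_n = ω_d/√(1−ζ²) = 1.11 rad/s.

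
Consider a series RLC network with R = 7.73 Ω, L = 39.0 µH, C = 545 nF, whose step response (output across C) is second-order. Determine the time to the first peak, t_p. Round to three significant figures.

For a series RLC circuit (capacitor voltage as output), ω_n = 1/√(LC) = 1/√(39.0 µH · 545 nF) = 217000 rad/s.
ζ = (R/2)·√(C/L) = (7.73/2)·√(545 nF/39.0 µH) = 0.457.
The damped frequency ω_d = ω_n√(1−ζ²) = 193000 rad/s. t_p = π/ω_d = 0.0000163 s.

t_p ≈ 0.0000163 s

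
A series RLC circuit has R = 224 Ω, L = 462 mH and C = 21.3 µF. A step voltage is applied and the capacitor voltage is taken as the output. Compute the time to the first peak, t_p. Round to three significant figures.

t_p ≈ 0.0152 s

For a series RLC circuit (capacitor voltage as output), ω_n = 1/√(LC) = 1/√(462 mH · 21.3 µF) = 319 rad/s.
ζ = (R/2)·√(C/L) = (224/2)·√(21.3 µF/462 mH) = 0.760.
ω_d = ω_n√(1−ζ²) = 207 rad/s. t_p = π/ω_d = 0.0152 s.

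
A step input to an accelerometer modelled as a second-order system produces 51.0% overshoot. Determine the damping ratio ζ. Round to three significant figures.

ζ = −ln(OS)/√(π² + (ln OS)²). With OS = 0.510, ln OS = −0.6733 and ζ = 0.6733/3.213 = 0.210.

ζ ≈ 0.210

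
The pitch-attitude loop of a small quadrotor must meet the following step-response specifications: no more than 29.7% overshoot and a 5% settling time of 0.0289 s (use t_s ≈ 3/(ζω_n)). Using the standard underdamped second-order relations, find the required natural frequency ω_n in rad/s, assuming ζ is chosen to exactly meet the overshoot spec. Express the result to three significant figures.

ω_n ≈ 288 rad/s

ζ = −ln(OS)/√(π² + (ln OS)²). With OS = 0.297, ln OS = −1.214 and ζ = 1.214/3.368 = 0.360.
From t_s ≈ 3/(ζω_n): ω_n = 3/(ζ·t_s) = 3/(0.360·0.0289) = 288 rad/s.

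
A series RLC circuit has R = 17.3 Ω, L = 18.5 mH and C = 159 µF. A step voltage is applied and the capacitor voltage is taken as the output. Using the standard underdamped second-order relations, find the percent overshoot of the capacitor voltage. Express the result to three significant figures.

%OS ≈ 1.47%

For a series RLC circuit (capacitor voltage as output), ω_n = 1/√(LC) = 1/√(18.5 mH · 159 µF) = 583 rad/s.
ζ = (R/2)·√(C/L) = (17.3/2)·√(159 µF/18.5 mH) = 0.802.
Overshoot: exp(−π·0.802/√(1−0.802²)) = 0.0147, i.e. 1.47%.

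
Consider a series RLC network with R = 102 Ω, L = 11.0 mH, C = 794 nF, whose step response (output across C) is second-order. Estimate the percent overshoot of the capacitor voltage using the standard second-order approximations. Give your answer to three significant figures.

For a series RLC circuit (capacitor voltage as output), ω_n = 1/√(LC) = 1/√(11.0 mH · 794 nF) = 10700 rad/s.
ζ = (R/2)·√(C/L) = (102/2)·√(794 nF/11.0 mH) = 0.433.
%OS = 100·exp(−πζ/√(1−ζ²)) = 22.1%.

%OS ≈ 22.1%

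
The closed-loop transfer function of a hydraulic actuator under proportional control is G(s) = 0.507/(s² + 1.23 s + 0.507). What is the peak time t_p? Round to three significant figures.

Comparing the denominator to s² + 2ζω_n s + ω_n²: ω_n = √0.507 = 0.712 rad/s, and 2ζω_n = 1.23 so ζ = 1.23/(2·0.712) = 0.864.
The damped frequency ω_d = ω_n√(1−ζ²) = 0.359 rad/s. Then t_p = π/ω_d = 8.75 s.

t_p ≈ 8.75 s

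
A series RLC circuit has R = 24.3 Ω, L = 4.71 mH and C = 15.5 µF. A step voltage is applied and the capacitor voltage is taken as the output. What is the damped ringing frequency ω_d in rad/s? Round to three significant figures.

ω_d ≈ 2650 rad/s

For a series RLC circuit (capacitor voltage as output), ω_n = 1/√(LC) = 1/√(4.71 mH · 15.5 µF) = 3700 rad/s.
ζ = (R/2)·√(C/L) = (24.3/2)·√(15.5 µF/4.71 mH) = 0.697.
ω_d = 3700·√(1 − 0.697²) = 2650 rad/s.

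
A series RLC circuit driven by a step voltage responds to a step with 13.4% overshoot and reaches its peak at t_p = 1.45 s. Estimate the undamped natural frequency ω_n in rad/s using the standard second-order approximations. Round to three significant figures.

From the overshoot, ζ = −ln(OS)/√(π²+ln²(OS)) = 0.539.
From t_p = π/ω_d, ω_d = π/1.45 = 2.17 rad/s, so ω_n = ω_d/√(1−ζ²) = 2.57 rad/s.

ω_n ≈ 2.57 rad/s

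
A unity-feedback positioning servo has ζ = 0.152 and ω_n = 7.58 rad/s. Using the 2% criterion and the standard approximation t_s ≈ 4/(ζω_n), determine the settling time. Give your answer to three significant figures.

t_s ≈ 4/(ζω_n) = 4/(0.152 × 7.58) = 3.47 s.

t_s ≈ 3.47 s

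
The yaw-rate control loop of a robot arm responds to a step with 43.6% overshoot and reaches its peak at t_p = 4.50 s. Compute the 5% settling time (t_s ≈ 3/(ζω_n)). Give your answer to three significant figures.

From the overshoot, ζ = −ln(OS)/√(π²+ln²(OS)) = 0.255.
t_p = π/ω_d ⇒ ω_d = 0.698 rad/s; then ω_n = ω_d/√(1−ζ²) = 0.722 rad/s.
t_s ≈ 3/(ζω_n) = 3/(0.255·0.722) = 16.3 s.

t_s ≈ 16.3 s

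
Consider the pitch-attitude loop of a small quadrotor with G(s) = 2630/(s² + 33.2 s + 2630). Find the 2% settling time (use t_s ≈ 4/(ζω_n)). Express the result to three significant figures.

t_s ≈ 0.241 s

ω_n = √2630 = 51.3 rad/s; ζ = 33.2/(2·51.3) = 0.324.
t_s ≈ 4/(ζω_n) = 4/(0.324·51.3) = 0.241 s.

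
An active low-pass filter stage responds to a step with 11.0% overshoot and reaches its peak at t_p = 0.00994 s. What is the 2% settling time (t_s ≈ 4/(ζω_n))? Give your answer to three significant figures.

t_s ≈ 0.0180 s

From the overshoot, ζ = −ln(OS)/√(π²+ln²(OS)) = 0.575.
t_p = π/ω_d ⇒ ω_d = 316 rad/s; then ω_n = ω_d/√(1−ζ²) = 386 rad/s.
t_s ≈ 4/(ζω_n) = 4/(0.575·386) = 0.0180 s.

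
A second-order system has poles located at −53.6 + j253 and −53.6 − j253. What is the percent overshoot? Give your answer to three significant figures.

|pole| = ω_n = √(53.6² + 253²) = 259 rad/s; ζ = cos θ = σ/ω_n = 0.207.
Overshoot: exp(−π·0.207/√(1−0.207²)) = 0.514, i.e. 51.4%.

%OS ≈ 51.4%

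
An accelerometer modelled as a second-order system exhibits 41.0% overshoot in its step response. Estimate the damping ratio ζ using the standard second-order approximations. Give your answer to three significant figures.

ζ ≈ 0.273

ζ = −ln(OS)/√(π² + (ln OS)²). With OS = 0.410, ln OS = −0.8916 and ζ = 0.8916/3.266 = 0.273.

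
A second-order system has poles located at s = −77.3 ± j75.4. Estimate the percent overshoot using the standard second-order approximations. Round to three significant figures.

%OS ≈ 3.99%

The poles are at −σ ± jω_d with σ = 77.3 and ω_d = 75.4, so ω_n = √(σ²+ω_d²) = 108 rad/s and ζ = σ/ω_n = 0.716.
Overshoot: exp(−π·0.716/√(1−0.716²)) = 0.0399, i.e. 3.99%.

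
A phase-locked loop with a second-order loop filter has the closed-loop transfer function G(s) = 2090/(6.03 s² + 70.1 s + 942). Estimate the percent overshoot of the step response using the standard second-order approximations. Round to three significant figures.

%OS ≈ 19.2%

Dividing through by 6.03: denominator becomes s² + 11.63 s + 156.2.
So ω_n = √156.2 = 12.5 rad/s and ζ = 11.63/(2·12.5) = 0.465.
%OS = 100 e^{−πζ/√(1−ζ²)} with ζ = 0.465 gives 19.2%.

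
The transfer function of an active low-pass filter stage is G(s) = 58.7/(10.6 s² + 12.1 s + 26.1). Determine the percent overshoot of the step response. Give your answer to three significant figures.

Dividing through by 10.6: denominator becomes s² + 1.142 s + 2.462.
So ω_n = √2.462 = 1.57 rad/s and ζ = 1.142/(2·1.57) = 0.364.
%OS = 100 e^{−πζ/√(1−ζ²)} with ζ = 0.364 gives 29.3%.

%OS ≈ 29.3%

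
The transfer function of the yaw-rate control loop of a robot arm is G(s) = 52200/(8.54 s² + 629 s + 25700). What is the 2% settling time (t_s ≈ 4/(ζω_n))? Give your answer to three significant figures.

Dividing through by 8.54: denominator becomes s² + 73.65 s + 3009.
So ω_n = √3009 = 54.9 rad/s and ζ = 73.65/(2·54.9) = 0.671.
t_s ≈ 4/(ζω_n) = 0.109 s.

t_s ≈ 0.109 s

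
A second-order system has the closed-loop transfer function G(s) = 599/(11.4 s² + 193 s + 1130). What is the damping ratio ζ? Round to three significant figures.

Dividing through by 11.4: denominator becomes s² + 16.93 s + 99.12.
So ω_n = √99.12 = 9.96 rad/s and ζ = 16.93/(2·9.96) = 0.850.

ζ ≈ 0.850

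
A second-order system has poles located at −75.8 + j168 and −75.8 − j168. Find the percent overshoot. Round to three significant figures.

%OS ≈ 24.2%

|pole| = ω_n = √(75.8² + 168²) = 184 rad/s; ζ = cos θ = σ/ω_n = 0.411.
%OS = 100 e^{−πζ/√(1−ζ²)} with ζ = 0.411 gives 24.2%.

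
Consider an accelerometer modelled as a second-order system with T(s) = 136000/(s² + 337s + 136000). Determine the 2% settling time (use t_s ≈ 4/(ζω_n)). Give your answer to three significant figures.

t_s ≈ 0.0237 s

Matching coefficients with s² + 2ζω_n s + ω_n² gives ω_n² = 136000 ⇒ ω_n = 369 rad/s, and ζ = 337/(2ω_n) = 0.457.
t_s ≈ 4/(ζω_n) = 4/(0.457·369) = 0.0237 s.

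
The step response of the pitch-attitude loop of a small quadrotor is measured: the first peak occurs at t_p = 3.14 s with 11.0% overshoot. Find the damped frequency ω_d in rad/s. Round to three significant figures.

ω_d ≈ 1.00 rad/s

t_p = π/ω_d, so ω_d = π/3.14 = 1.00 rad/s.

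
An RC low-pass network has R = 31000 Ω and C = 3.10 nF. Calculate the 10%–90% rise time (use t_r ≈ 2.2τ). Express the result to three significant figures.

τ = RC = 31000 × 3.10 nF = 0.0000961 s.
t_r ≈ 2.2τ = 0.000211 s.

t_r ≈ 0.000211 s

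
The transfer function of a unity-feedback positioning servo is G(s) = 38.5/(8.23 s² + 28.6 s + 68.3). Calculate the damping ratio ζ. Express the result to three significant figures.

Dividing through by 8.23: denominator becomes s² + 3.475 s + 8.299.
So ω_n = √8.299 = 2.88 rad/s and ζ = 3.475/(2·2.88) = 0.603.

ζ ≈ 0.603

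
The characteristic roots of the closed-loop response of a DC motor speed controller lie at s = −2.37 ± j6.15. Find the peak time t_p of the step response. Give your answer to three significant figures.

t_p ≈ 0.511 s

t_p = π/ω_d with ω_d = 6.15 (the imaginary part), so t_p = 0.511 s.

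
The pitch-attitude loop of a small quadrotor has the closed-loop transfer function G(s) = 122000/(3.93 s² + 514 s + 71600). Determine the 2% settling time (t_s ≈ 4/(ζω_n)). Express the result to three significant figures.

Dividing through by 3.93: denominator becomes s² + 130.8 s + 18220.
So ω_n = √18220 = 135 rad/s and ζ = 130.8/(2·135) = 0.484.
t_s ≈ 4/(ζω_n) = 0.0612 s.

t_s ≈ 0.0612 s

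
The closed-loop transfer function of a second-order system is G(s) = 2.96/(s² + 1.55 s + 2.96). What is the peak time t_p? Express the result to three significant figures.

Comparing the denominator to s² + 2ζω_n s + ω_n²: ω_n = √2.96 = 1.72 rad/s, and 2ζω_n = 1.55 so ζ = 1.55/(2·1.72) = 0.450.
ω_d = ω_n√(1−ζ²) = 1.54 rad/s. Then t_p = π/ω_d = 2.05 s.

t_p ≈ 2.05 s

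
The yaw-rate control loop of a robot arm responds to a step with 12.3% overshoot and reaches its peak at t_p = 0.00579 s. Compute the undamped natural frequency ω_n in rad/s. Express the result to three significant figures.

ζ from %OS: ζ = |ln 0.123|/√(π²+ln²0.123) = 0.555.
t_p = π/ω_d ⇒ ω_d = 543 rad/s; then ω_n = ω_d/√(1−ζ²) = 652 rad/s.

ω_n ≈ 652 rad/s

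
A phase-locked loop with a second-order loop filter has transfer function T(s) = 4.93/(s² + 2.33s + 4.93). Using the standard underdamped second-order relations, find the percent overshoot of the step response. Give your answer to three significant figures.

%OS ≈ 14.4%

ω_n = √4.93 = 2.22 rad/s; ζ = 2.33/(2·2.22) = 0.525.
Overshoot: exp(−π·0.525/√(1−0.525²)) = 0.144, i.e. 14.4%.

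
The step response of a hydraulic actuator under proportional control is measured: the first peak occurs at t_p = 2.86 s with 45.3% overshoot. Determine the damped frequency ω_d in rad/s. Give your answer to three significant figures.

ω_d ≈ 1.10 rad/s

t_p = π/ω_d, so ω_d = π/2.86 = 1.10 rad/s.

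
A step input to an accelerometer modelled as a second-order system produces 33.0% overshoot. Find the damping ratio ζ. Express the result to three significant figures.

From %OS = 100·exp(−πζ/√(1−ζ²)), invert to get ζ = −ln(OS)/√(π² + ln²(OS)) with OS = 0.330.
−ln 0.330 = 1.109, so ζ = 1.109/√(π² + 1.229) = 0.333.

ζ ≈ 0.333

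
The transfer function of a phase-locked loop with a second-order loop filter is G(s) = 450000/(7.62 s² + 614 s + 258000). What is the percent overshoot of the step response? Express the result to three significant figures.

Dividing through by 7.62: denominator becomes s² + 80.58 s + 33860.
So ω_n = √33860 = 184 rad/s and ζ = 80.58/(2·184) = 0.219.
%OS = 100 e^{−πζ/√(1−ζ²)} with ζ = 0.219 gives 49.4%.

%OS ≈ 49.4%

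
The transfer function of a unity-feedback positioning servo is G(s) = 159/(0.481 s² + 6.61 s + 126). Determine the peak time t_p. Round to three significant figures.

t_p ≈ 0.214 s

Dividing through by 0.481: denominator becomes s² + 13.74 s + 262.0.
So ω_n = √262.0 = 16.2 rad/s and ζ = 13.74/(2·16.2) = 0.425.
ω_d = ω_n√(1−ζ²) = 14.7 rad/s. t_p = π/ω_d = 0.214 s.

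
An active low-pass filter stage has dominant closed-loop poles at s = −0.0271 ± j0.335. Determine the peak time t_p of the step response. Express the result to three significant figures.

t_p = π/ω_d with ω_d = 0.335 (the imaginary part), so t_p = 9.38 s.

t_p ≈ 9.38 s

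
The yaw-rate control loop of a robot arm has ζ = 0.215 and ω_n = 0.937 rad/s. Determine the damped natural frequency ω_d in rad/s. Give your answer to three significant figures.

ω_d = ω_n√(1−ζ²) = 0.937·√0.954 = 0.915 rad/s.

ω_d ≈ 0.915 rad/s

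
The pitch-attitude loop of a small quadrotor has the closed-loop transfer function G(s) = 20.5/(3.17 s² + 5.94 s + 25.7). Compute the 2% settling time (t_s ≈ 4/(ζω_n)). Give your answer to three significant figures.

t_s ≈ 4.27 s

Dividing through by 3.17: denominator becomes s² + 1.874 s + 8.107.
So ω_n = √8.107 = 2.85 rad/s and ζ = 1.874/(2·2.85) = 0.329.
t_s ≈ 4/(ζω_n) = 4.27 s.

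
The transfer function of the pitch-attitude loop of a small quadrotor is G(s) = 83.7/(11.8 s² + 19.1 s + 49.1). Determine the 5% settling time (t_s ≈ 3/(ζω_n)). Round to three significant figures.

t_s ≈ 3.71 s

Dividing through by 11.8: denominator becomes s² + 1.619 s + 4.161.
So ω_n = √4.161 = 2.04 rad/s and ζ = 1.619/(2·2.04) = 0.397.
t_s ≈ 3/(ζω_n) = 3.71 s.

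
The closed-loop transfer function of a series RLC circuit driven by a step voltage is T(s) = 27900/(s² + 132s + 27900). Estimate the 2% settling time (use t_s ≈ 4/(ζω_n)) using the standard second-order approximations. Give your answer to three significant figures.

t_s ≈ 0.0606 s

ω_n = √27900 = 167 rad/s; ζ = 132/(2·167) = 0.395.
t_s ≈ 4/(ζω_n) = 4/(0.395·167) = 0.0606 s.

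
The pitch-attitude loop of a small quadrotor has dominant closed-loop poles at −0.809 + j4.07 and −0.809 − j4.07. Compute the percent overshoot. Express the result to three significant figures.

%OS ≈ 53.6%

With σ = 0.809, ω_d = 4.07: ω_n = √(σ²+ω_d²) = 4.15 rad/s, ζ = σ/ω_n = 0.195.
%OS = 100·exp(−πζ/√(1−ζ²)) = 53.6%.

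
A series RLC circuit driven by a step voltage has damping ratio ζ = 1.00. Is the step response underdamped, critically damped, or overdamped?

critically damped

Since ζ = 1, the system is critically damped.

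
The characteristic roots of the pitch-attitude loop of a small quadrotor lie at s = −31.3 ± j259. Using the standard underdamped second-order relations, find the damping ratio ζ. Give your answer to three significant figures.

|pole| = ω_n = √(31.3² + 259²) = 261 rad/s; ζ = cos θ = σ/ω_n = 0.120.

ζ ≈ 0.120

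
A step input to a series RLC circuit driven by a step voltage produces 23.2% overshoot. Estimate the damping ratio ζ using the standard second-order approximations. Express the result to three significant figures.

From %OS = 100·exp(−πζ/√(1−ζ²)), invert to get ζ = −ln(OS)/√(π² + ln²(OS)) with OS = 0.232.
−ln 0.232 = 1.461, so ζ = 1.461/√(π² + 2.135) = 0.422.

ζ ≈ 0.422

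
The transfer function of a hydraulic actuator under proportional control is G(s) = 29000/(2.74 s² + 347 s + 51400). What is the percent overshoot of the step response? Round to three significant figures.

Dividing through by 2.74: denominator becomes s² + 126.6 s + 18760.
So ω_n = √18760 = 137 rad/s and ζ = 126.6/(2·137) = 0.462.
%OS = 100·exp(−πζ/√(1−ζ²)) = 19.4%.

%OS ≈ 19.4%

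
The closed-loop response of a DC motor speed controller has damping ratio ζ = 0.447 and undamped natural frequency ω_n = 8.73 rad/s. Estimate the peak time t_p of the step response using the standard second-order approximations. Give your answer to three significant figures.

t_p ≈ 0.402 s

The damped frequency is ω_d = ω_n√(1−ζ²) = 8.73·√(1−0.200) = 7.81 rad/s.
Peak time t_p = π/ω_d = π/7.81 = 0.402 s.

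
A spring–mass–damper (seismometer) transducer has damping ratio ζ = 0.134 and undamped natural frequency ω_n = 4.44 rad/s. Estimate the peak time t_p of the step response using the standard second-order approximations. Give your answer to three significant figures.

t_p ≈ 0.714 s

The damped frequency is ω_d = ω_n√(1−ζ²) = 4.44·√(1−0.0180) = 4.40 rad/s.
Peak time t_p = π/ω_d = π/4.40 = 0.714 s.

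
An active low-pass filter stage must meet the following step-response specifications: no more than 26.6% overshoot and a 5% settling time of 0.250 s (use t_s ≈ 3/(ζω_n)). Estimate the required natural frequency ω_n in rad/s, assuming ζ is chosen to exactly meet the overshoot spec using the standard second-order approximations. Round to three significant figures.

ω_n ≈ 30.9 rad/s

From %OS = 100·exp(−πζ/√(1−ζ²)), invert to get ζ = −ln(OS)/√(π² + ln²(OS)) with OS = 0.266.
−ln 0.266 = 1.324, so ζ = 1.324/√(π² + 1.754) = 0.388.
From t_s ≈ 3/(ζω_n): ω_n = 3/(ζ·t_s) = 3/(0.388·0.250) = 30.9 rad/s.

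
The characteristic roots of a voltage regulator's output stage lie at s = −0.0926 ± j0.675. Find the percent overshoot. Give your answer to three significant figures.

|pole| = ω_n = √(0.0926² + 0.675²) = 0.681 rad/s; ζ = cos θ = σ/ω_n = 0.136.
%OS = 100·exp(−πζ/√(1−ζ²)) = 65.0%.

%OS ≈ 65.0%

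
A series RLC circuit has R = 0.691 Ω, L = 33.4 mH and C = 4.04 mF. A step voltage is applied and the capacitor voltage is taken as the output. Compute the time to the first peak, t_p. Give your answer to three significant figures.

For a series RLC circuit (capacitor voltage as output), ω_n = 1/√(LC) = 1/√(33.4 mH · 4.04 mF) = 86.1 rad/s.
ζ = (R/2)·√(C/L) = (0.691/2)·√(4.04 mF/33.4 mH) = 0.120.
The damped frequency ω_d = ω_n√(1−ζ²) = 85.5 rad/s. t_p = π/ω_d = 0.0368 s.

t_p ≈ 0.0368 s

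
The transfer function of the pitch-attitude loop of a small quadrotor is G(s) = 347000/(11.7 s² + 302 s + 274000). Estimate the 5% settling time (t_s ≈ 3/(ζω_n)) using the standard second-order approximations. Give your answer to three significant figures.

Dividing through by 11.7: denominator becomes s² + 25.81 s + 23420.
So ω_n = √23420 = 153 rad/s and ζ = 25.81/(2·153) = 0.0843.
t_s ≈ 3/(ζω_n) = 0.232 s.

t_s ≈ 0.232 s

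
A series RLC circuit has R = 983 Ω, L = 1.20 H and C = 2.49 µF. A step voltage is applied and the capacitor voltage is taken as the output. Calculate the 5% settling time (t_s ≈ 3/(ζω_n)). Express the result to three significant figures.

For a series RLC circuit (capacitor voltage as output), ω_n = 1/√(LC) = 1/√(1.20 H · 2.49 µF) = 579 rad/s.
ζ = (R/2)·√(C/L) = (983/2)·√(2.49 µF/1.20 H) = 0.708.
t_s ≈ 3/(ζω_n) = 0.00732 s.

t_s ≈ 0.00732 s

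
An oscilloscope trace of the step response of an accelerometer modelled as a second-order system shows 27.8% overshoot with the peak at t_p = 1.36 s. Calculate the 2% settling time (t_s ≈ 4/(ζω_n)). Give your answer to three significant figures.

From the overshoot, ζ = −ln(OS)/√(π²+ln²(OS)) = 0.377.
t_p = π/ω_d ⇒ ω_d = 2.31 rad/s; then ω_n = ω_d/√(1−ζ²) = 2.49 rad/s.
t_s ≈ 4/(ζω_n) = 4/(0.377·2.49) = 4.25 s.

t_s ≈ 4.25 s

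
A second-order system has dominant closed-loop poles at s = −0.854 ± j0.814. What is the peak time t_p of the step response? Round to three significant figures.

t_p = π/ω_d with ω_d = 0.814 (the imaginary part), so t_p = 3.86 s.

t_p ≈ 3.86 s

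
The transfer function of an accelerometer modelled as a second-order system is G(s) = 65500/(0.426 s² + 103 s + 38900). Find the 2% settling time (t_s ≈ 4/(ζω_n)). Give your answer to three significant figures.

t_s ≈ 0.0331 s

Dividing through by 0.426: denominator becomes s² + 241.8 s + 91310.
So ω_n = √91310 = 302 rad/s and ζ = 241.8/(2·302) = 0.400.
t_s ≈ 4/(ζω_n) = 0.0331 s.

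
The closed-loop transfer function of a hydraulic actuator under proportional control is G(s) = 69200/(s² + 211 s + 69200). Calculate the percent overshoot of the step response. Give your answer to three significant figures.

%OS ≈ 25.3%

ω_n = √69200 = 263 rad/s; ζ = 211/(2·263) = 0.401.
%OS = 100·exp(−πζ/√(1−ζ²)) = 25.3%.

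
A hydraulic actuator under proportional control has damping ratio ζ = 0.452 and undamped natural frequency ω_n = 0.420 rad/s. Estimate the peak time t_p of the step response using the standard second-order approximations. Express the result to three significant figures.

The damped frequency is ω_d = ω_n√(1−ζ²) = 0.420·√(1−0.204) = 0.375 rad/s.
Peak time t_p = π/ω_d = π/0.375 = 8.39 s.

t_p ≈ 8.39 s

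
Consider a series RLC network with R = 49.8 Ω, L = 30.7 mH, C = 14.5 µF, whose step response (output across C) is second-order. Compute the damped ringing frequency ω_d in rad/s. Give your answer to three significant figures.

ω_d ≈ 1260 rad/s

For a series RLC circuit (capacitor voltage as output), ω_n = 1/√(LC) = 1/√(30.7 mH · 14.5 µF) = 1500 rad/s.
ζ = (R/2)·√(C/L) = (49.8/2)·√(14.5 µF/30.7 mH) = 0.541.
ω_d = 1500·√(1 − 0.541²) = 1260 rad/s.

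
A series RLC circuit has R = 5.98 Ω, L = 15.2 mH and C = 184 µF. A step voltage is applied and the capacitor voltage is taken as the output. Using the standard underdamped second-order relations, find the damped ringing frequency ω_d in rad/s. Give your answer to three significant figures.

For a series RLC circuit (capacitor voltage as output), ω_n = 1/√(LC) = 1/√(15.2 mH · 184 µF) = 598 rad/s.
ζ = (R/2)·√(C/L) = (5.98/2)·√(184 µF/15.2 mH) = 0.329.
ω_d = ω_n√(1−ζ²) = 565 rad/s.

ω_d ≈ 565 rad/s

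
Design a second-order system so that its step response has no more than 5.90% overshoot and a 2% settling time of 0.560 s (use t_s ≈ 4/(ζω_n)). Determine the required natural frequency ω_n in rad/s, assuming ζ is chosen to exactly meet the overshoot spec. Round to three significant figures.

ω_n ≈ 10.7 rad/s

Inverting the overshoot relation: ζ = |ln 0.0590|/√(π² + ln²0.0590) = 0.669.
From t_s ≈ 4/(ζω_n): ω_n = 4/(ζ·t_s) = 4/(0.669·0.560) = 10.7 rad/s.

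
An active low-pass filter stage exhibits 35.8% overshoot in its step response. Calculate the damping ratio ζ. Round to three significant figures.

ζ ≈ 0.311

Inverting the overshoot relation: ζ = |ln 0.358|/√(π² + ln²0.358) = 0.311.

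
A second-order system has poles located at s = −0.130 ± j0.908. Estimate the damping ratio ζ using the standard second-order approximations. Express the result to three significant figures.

|pole| = ω_n = √(0.130² + 0.908²) = 0.917 rad/s; ζ = cos θ = σ/ω_n = 0.142.

ζ ≈ 0.142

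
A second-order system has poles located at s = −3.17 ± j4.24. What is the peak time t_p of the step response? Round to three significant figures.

t_p = π/ω_d with ω_d = 4.24 (the imaginary part), so t_p = 0.741 s.

t_p ≈ 0.741 s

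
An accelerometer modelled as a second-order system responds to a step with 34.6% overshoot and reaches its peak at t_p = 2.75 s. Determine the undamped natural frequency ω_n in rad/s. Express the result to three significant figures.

From the overshoot, ζ = −ln(OS)/√(π²+ln²(OS)) = 0.320.
From t_p = π/ω_d, ω_d = π/2.75 = 1.14 rad/s, so ω_n = ω_d/√(1−ζ²) = 1.21 rad/s.

ω_n ≈ 1.21 rad/s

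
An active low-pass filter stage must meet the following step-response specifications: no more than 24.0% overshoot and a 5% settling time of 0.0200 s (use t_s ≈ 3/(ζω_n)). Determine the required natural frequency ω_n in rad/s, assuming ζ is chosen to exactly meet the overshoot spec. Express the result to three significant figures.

From %OS = 100·exp(−πζ/√(1−ζ²)), invert to get ζ = −ln(OS)/√(π² + ln²(OS)) with OS = 0.240.
−ln 0.240 = 1.427, so ζ = 1.427/√(π² + 2.037) = 0.414.
Then ω_n = 3/(ζ t_s) = 3/(0.414 × 0.0200) = 363 rad/s.

ω_n ≈ 363 rad/s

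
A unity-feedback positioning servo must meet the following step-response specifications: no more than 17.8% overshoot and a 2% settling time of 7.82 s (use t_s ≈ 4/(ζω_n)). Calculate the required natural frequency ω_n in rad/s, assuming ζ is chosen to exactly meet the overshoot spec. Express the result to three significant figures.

ω_n ≈ 1.06 rad/s

From %OS = 100·exp(−πζ/√(1−ζ²)), invert to get ζ = −ln(OS)/√(π² + ln²(OS)) with OS = 0.178.
−ln 0.178 = 1.726, so ζ = 1.726/√(π² + 2.979) = 0.482.
From t_s ≈ 4/(ζω_n): ω_n = 4/(ζ·t_s) = 4/(0.482·7.82) = 1.06 rad/s.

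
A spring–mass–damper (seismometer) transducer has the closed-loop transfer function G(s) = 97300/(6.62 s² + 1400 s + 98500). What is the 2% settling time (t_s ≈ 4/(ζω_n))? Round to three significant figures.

t_s ≈ 0.0378 s

Dividing through by 6.62: denominator becomes s² + 211.5 s + 14880.
So ω_n = √14880 = 122 rad/s and ζ = 211.5/(2·122) = 0.867.
t_s ≈ 4/(ζω_n) = 0.0378 s.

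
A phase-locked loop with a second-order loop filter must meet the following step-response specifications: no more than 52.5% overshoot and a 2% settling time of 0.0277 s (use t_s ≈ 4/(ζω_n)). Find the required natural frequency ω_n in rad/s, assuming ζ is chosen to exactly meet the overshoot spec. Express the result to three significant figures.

Inverting the overshoot relation: ζ = |ln 0.525|/√(π² + ln²0.525) = 0.201.
From t_s ≈ 4/(ζω_n): ω_n = 4/(ζ·t_s) = 4/(0.201·0.0277) = 719 rad/s.

ω_n ≈ 719 rad/s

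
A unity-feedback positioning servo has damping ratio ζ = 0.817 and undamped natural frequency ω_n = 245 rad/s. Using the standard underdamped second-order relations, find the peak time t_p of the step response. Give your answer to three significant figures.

t_p ≈ 0.0222 s

The damped frequency is ω_d = ω_n√(1−ζ²) = 245·√(1−0.667) = 141 rad/s.
Peak time t_p = π/ω_d = π/141 = 0.0222 s.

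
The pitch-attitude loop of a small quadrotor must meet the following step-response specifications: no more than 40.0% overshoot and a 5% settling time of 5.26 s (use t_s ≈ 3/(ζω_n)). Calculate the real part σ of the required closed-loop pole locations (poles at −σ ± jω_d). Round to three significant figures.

σ ≈ 0.570

The settling-time spec alone fixes σ = ζω_n = 3/t_s = 3/5.26 = 0.570.
(Overshoot then fixes ζ = 0.280 and hence ω_d = σ·√(1−ζ²)/ζ = 1.96 rad/s.)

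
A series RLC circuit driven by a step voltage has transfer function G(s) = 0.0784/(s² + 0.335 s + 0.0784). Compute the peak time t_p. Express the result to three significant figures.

t_p ≈ 14.0 s

ω_n = √0.0784 = 0.280 rad/s; ζ = 0.335/(2·0.280) = 0.598.
ω_d = 0.280·√(1 − 0.598²) = 0.224 rad/s. Then t_p = π/ω_d = 14.0 s.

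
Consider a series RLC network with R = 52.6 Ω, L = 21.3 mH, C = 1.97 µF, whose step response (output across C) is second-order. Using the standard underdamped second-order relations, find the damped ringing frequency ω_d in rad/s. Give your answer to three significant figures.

ω_d ≈ 4720 rad/s

For a series RLC circuit (capacitor voltage as output), ω_n = 1/√(LC) = 1/√(21.3 mH · 1.97 µF) = 4880 rad/s.
ζ = (R/2)·√(C/L) = (52.6/2)·√(1.97 µF/21.3 mH) = 0.253.
The damped frequency ω_d = ω_n√(1−ζ²) = 4720 rad/s.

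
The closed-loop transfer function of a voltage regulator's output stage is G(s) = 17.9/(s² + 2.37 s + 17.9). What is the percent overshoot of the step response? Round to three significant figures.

Comparing the denominator to s² + 2ζω_n s + ω_n²: ω_n = √17.9 = 4.23 rad/s, and 2ζω_n = 2.37 so ζ = 2.37/(2·4.23) = 0.280.
%OS = 100 e^{−πζ/√(1−ζ²)} with ζ = 0.280 gives 40.0%.

%OS ≈ 40.0%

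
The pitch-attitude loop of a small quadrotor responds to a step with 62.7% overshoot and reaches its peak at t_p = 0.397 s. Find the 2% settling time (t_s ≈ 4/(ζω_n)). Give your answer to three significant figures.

t_s ≈ 3.40 s

From the overshoot, ζ = −ln(OS)/√(π²+ln²(OS)) = 0.147.
t_p = π/ω_d ⇒ ω_d = 7.91 rad/s; then ω_n = ω_d/√(1−ζ²) = 8.00 rad/s.
t_s ≈ 4/(ζω_n) = 4/(0.147·8.00) = 3.40 s.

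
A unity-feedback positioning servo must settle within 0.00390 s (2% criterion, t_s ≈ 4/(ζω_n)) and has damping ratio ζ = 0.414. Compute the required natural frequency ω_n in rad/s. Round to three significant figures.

ω_n ≈ 2480 rad/s

Rearranging t_s ≈ 4/(ζω_n) gives ω_n = 4/(ζ·t_s) = 4/(0.414 × 0.00390) = 2480 rad/s.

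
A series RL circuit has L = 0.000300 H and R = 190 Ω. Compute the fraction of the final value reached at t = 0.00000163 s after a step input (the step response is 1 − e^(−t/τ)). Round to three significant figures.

τ = L/R = 0.000300/190 = 0.00000158 s.
y(t)/y_∞ = 1 − e^(−t/τ) = 1 − e^(−0.00000163/0.00000158) = 1 − e^(−1.03) = 0.644.

y/y_∞ ≈ 0.644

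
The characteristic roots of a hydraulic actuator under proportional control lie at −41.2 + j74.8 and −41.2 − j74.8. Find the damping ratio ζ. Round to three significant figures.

ζ ≈ 0.482

The poles are at −σ ± jω_d with σ = 41.2 and ω_d = 74.8, so ω_n = √(σ²+ω_d²) = 85.4 rad/s and ζ = σ/ω_n = 0.482.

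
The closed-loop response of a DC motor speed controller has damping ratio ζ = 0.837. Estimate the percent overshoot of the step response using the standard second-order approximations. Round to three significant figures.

%OS ≈ 0.819%

For an underdamped second-order system, %OS = 100·exp(−πζ/√(1−ζ²)).
πζ/√(1−ζ²) = π·0.837/√(1−0.701) = 4.805, so %OS = 100·e^(−4.805) = 0.819%.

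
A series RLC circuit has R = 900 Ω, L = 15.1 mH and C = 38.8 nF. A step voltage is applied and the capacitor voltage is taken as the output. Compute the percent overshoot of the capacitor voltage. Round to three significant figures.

For a series RLC circuit (capacitor voltage as output), ω_n = 1/√(LC) = 1/√(15.1 mH · 38.8 nF) = 41300 rad/s.
ζ = (R/2)·√(C/L) = (900/2)·√(38.8 nF/15.1 mH) = 0.721.
%OS = 100 e^{−πζ/√(1−ζ²)} with ζ = 0.721 gives 3.79%.

%OS ≈ 3.79%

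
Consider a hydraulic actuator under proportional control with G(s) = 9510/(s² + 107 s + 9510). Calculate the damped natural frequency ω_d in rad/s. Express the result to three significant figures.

Matching coefficients with s² + 2ζω_n s + ω_n² gives ω_n² = 9510 ⇒ ω_n = 97.5 rad/s, and ζ = 107/(2ω_n) = 0.549.
The damped frequency ω_d = ω_n√(1−ζ²) = 81.5 rad/s.

ω_d ≈ 81.5 rad/s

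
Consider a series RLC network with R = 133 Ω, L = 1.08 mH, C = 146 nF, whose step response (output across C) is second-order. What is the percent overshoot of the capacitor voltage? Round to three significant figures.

For a series RLC circuit (capacitor voltage as output), ω_n = 1/√(LC) = 1/√(1.08 mH · 146 nF) = 79600 rad/s.
ζ = (R/2)·√(C/L) = (133/2)·√(146 nF/1.08 mH) = 0.773.
%OS = 100·exp(−πζ/√(1−ζ²)) = 2.17%.

%OS ≈ 2.17%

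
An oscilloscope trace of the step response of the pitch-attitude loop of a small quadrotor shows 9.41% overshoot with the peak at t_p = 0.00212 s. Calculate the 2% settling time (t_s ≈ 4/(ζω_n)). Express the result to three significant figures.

From the overshoot, ζ = −ln(OS)/√(π²+ln²(OS)) = 0.601.
From t_p = π/ω_d, ω_d = π/0.00212 = 1480 rad/s, so ω_n = ω_d/√(1−ζ²) = 1850 rad/s.
t_s ≈ 4/(ζω_n) = 4/(0.601·1850) = 0.00359 s.

t_s ≈ 0.00359 s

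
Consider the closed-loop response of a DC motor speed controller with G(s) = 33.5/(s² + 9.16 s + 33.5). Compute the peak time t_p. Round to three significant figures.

t_p ≈ 0.888 s

Matching coefficients with s² + 2ζω_n s + ω_n² gives ω_n² = 33.5 ⇒ ω_n = 5.79 rad/s, and ζ = 9.16/(2ω_n) = 0.791.
ω_d = ω_n√(1−ζ²) = 3.54 rad/s. Then t_p = π/ω_d = 0.888 s.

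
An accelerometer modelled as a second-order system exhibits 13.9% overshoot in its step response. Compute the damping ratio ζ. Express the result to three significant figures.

ζ = −ln(OS)/√(π² + (ln OS)²). With OS = 0.139, ln OS = −1.973 and ζ = 1.973/3.710 = 0.532.

ζ ≈ 0.532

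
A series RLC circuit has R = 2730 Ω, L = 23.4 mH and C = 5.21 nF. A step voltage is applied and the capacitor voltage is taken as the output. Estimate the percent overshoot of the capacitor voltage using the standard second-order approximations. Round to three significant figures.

%OS ≈ 7.10%

For a series RLC circuit (capacitor voltage as output), ω_n = 1/√(LC) = 1/√(23.4 mH · 5.21 nF) = 90600 rad/s.
ζ = (R/2)·√(C/L) = (2730/2)·√(5.21 nF/23.4 mH) = 0.644.
Overshoot: exp(−π·0.644/√(1−0.644²)) = 0.0710, i.e. 7.10%.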